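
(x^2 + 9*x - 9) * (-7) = -7*x^2 - 63*x + 63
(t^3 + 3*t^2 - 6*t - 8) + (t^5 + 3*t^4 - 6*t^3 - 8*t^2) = t^5 + 3*t^4 - 5*t^3 - 5*t^2 - 6*t - 8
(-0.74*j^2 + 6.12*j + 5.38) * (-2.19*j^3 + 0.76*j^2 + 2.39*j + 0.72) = 1.6206*j^5 - 13.9652*j^4 - 8.8996*j^3 + 18.1828*j^2 + 17.2646*j + 3.8736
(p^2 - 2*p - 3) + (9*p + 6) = p^2 + 7*p + 3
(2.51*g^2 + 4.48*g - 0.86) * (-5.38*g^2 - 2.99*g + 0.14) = -13.5038*g^4 - 31.6073*g^3 - 8.417*g^2 + 3.1986*g - 0.1204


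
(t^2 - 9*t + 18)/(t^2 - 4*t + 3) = (t - 6)/(t - 1)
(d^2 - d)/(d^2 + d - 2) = d/(d + 2)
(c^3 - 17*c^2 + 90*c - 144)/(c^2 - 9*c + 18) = c - 8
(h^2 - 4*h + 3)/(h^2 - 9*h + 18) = (h - 1)/(h - 6)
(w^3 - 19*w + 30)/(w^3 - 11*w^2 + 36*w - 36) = (w + 5)/(w - 6)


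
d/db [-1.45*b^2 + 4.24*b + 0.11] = 4.24 - 2.9*b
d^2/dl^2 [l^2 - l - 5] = 2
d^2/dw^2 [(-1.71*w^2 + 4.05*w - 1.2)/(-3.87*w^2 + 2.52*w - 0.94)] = (-2.8421709430404e-14*w^4 - 87.959682*w^3 + 70.509852*w^2 + 18.18126*w - 9.655128)/(57.960603*w^6 - 113.225364*w^5 + 115.963002*w^4 - 71.006544*w^3 + 28.166724*w^2 - 6.680016*w + 0.830584)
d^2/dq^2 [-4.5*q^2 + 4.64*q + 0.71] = -9.00000000000000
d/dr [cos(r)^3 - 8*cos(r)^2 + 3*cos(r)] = (-3*cos(r)^2 + 16*cos(r) - 3)*sin(r)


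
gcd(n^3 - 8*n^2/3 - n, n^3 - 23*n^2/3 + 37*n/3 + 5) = n^2 - 8*n/3 - 1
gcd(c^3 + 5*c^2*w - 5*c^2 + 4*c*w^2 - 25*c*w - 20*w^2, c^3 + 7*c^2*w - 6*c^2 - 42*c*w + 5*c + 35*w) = c - 5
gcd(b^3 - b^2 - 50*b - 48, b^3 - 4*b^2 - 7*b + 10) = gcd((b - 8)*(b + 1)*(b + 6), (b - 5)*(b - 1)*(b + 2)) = 1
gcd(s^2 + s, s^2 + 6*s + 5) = s + 1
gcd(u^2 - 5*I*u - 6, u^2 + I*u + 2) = 1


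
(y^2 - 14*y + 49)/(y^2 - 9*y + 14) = (y - 7)/(y - 2)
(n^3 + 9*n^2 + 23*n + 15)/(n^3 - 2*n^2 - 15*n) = (n^2 + 6*n + 5)/(n*(n - 5))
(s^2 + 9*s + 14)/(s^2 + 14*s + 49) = (s + 2)/(s + 7)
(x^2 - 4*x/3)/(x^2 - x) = (x - 4/3)/(x - 1)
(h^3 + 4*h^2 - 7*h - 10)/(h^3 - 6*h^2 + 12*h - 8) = (h^2 + 6*h + 5)/(h^2 - 4*h + 4)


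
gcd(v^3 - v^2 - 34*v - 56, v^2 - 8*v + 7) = v - 7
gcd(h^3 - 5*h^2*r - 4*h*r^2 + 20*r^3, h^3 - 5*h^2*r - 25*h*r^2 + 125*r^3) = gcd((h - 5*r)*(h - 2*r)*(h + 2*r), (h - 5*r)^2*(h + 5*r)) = -h + 5*r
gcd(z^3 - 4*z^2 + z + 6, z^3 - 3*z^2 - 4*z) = z + 1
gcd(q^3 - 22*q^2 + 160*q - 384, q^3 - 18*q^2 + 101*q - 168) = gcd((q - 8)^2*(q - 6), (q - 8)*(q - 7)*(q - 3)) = q - 8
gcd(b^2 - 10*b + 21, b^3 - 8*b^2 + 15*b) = b - 3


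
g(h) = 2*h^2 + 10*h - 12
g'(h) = 4*h + 10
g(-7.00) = 16.00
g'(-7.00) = -18.00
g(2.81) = 31.89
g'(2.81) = 21.24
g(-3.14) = -23.68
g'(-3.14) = -2.56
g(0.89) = -1.52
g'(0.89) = 13.56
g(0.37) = -8.03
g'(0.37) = 11.48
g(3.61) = 50.16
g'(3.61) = 24.44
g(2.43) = 24.11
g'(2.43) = 19.72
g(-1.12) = -20.69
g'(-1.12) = 5.52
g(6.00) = 120.00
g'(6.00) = 34.00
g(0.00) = -12.00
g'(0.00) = 10.00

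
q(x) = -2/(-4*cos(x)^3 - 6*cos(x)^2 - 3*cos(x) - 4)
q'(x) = -2*(-12*sin(x)*cos(x)^2 - 12*sin(x)*cos(x) - 3*sin(x))/(-4*cos(x)^3 - 6*cos(x)^2 - 3*cos(x) - 4)^2 = 6*(2*cos(x) + 1)^2*sin(x)/(6*cos(x) + 3*cos(2*x) + cos(3*x) + 7)^2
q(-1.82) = 0.56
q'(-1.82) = -0.12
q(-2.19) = 0.57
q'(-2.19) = -0.01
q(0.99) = 0.25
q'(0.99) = 0.34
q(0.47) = 0.14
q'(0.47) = 0.10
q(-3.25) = 0.66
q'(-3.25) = 0.07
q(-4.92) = 0.41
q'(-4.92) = 0.49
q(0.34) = 0.13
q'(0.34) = 0.07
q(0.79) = 0.19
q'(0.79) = 0.23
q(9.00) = 0.62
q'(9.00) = 0.16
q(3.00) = 0.66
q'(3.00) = 0.09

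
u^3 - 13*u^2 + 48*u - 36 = (u - 6)^2*(u - 1)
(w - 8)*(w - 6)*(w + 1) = w^3 - 13*w^2 + 34*w + 48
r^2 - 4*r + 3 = (r - 3)*(r - 1)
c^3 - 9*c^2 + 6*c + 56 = (c - 7)*(c - 4)*(c + 2)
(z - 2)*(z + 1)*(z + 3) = z^3 + 2*z^2 - 5*z - 6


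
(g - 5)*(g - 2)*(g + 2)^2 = g^4 - 3*g^3 - 14*g^2 + 12*g + 40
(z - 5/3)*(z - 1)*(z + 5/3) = z^3 - z^2 - 25*z/9 + 25/9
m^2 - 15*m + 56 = (m - 8)*(m - 7)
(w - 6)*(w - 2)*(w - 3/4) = w^3 - 35*w^2/4 + 18*w - 9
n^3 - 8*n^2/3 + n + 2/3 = (n - 2)*(n - 1)*(n + 1/3)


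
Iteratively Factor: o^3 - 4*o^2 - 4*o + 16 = (o + 2)*(o^2 - 6*o + 8) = (o - 4)*(o + 2)*(o - 2)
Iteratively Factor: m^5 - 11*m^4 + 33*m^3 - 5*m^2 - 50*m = (m)*(m^4 - 11*m^3 + 33*m^2 - 5*m - 50) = m*(m - 5)*(m^3 - 6*m^2 + 3*m + 10) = m*(m - 5)^2*(m^2 - m - 2) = m*(m - 5)^2*(m - 2)*(m + 1)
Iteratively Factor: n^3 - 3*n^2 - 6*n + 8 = (n - 4)*(n^2 + n - 2) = (n - 4)*(n + 2)*(n - 1)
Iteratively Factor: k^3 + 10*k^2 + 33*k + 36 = (k + 3)*(k^2 + 7*k + 12) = (k + 3)^2*(k + 4)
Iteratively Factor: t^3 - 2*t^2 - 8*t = (t + 2)*(t^2 - 4*t) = t*(t + 2)*(t - 4)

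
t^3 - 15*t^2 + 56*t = t*(t - 8)*(t - 7)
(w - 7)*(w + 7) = w^2 - 49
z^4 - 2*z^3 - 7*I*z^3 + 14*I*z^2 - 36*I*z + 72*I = (z - 2)*(z - 6*I)*(z - 3*I)*(z + 2*I)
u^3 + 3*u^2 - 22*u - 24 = (u - 4)*(u + 1)*(u + 6)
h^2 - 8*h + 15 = (h - 5)*(h - 3)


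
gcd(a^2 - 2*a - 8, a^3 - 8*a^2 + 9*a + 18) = 1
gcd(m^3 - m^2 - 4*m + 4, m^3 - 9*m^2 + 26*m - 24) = m - 2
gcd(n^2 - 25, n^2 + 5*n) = n + 5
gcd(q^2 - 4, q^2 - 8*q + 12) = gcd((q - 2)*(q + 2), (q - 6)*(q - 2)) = q - 2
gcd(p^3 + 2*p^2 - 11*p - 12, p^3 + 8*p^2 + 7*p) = p + 1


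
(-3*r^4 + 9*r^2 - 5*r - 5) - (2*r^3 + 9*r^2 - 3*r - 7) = -3*r^4 - 2*r^3 - 2*r + 2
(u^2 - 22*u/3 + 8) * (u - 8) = u^3 - 46*u^2/3 + 200*u/3 - 64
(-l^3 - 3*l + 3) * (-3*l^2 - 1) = 3*l^5 + 10*l^3 - 9*l^2 + 3*l - 3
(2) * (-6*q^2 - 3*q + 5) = -12*q^2 - 6*q + 10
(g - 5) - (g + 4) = -9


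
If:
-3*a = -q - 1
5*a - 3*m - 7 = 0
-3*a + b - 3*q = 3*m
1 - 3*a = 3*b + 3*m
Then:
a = 38/59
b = 56/59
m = -223/177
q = 55/59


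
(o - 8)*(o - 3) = o^2 - 11*o + 24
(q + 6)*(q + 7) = q^2 + 13*q + 42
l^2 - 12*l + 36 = (l - 6)^2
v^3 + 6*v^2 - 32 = (v - 2)*(v + 4)^2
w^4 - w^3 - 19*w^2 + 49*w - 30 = (w - 3)*(w - 2)*(w - 1)*(w + 5)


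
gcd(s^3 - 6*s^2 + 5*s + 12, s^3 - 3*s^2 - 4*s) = s^2 - 3*s - 4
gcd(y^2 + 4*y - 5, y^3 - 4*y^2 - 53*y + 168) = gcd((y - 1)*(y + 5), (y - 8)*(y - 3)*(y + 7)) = 1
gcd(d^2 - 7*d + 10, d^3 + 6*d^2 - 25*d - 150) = d - 5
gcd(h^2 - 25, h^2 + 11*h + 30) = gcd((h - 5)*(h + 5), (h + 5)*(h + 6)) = h + 5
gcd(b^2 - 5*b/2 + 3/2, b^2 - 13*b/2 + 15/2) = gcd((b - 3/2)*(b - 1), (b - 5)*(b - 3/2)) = b - 3/2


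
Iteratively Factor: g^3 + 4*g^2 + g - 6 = (g + 2)*(g^2 + 2*g - 3) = (g + 2)*(g + 3)*(g - 1)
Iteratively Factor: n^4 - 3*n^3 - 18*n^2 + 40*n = (n)*(n^3 - 3*n^2 - 18*n + 40) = n*(n + 4)*(n^2 - 7*n + 10) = n*(n - 5)*(n + 4)*(n - 2)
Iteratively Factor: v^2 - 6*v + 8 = (v - 2)*(v - 4)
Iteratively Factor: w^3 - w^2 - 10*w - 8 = (w - 4)*(w^2 + 3*w + 2) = (w - 4)*(w + 1)*(w + 2)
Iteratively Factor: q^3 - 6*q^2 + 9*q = (q)*(q^2 - 6*q + 9) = q*(q - 3)*(q - 3)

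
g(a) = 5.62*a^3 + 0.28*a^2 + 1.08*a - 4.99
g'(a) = 16.86*a^2 + 0.56*a + 1.08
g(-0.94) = -10.43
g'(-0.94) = 15.45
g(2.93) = 141.94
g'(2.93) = 147.46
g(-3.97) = -356.51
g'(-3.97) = 264.59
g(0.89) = 0.15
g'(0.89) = 14.93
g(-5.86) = -1132.62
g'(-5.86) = 576.76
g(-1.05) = -12.32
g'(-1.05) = 19.08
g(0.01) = -4.98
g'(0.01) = 1.09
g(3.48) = 239.01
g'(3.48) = 207.21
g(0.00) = -4.99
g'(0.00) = 1.08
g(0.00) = -4.99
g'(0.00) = 1.08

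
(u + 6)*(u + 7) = u^2 + 13*u + 42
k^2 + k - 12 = (k - 3)*(k + 4)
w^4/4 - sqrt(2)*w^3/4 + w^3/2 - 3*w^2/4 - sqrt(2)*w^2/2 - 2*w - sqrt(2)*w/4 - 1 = (w/2 + 1/2)*(w/2 + sqrt(2)/2)*(w + 1)*(w - 2*sqrt(2))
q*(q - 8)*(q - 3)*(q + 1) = q^4 - 10*q^3 + 13*q^2 + 24*q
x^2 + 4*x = x*(x + 4)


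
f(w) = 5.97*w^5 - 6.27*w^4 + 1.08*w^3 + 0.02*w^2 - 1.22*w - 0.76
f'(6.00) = 33383.98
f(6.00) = 38522.72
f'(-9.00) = 214390.03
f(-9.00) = -394435.48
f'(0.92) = 3.41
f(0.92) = -1.58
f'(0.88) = 2.13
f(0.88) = -1.69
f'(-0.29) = -0.14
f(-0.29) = -0.49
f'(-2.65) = 1960.22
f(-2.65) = -1106.89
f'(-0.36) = 0.86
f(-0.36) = -0.51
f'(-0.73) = 18.71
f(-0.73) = -3.30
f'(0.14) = -1.21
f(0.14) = -0.93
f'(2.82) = 1349.95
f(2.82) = 688.34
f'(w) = 29.85*w^4 - 25.08*w^3 + 3.24*w^2 + 0.04*w - 1.22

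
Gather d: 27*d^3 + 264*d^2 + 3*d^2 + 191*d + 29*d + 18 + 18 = 27*d^3 + 267*d^2 + 220*d + 36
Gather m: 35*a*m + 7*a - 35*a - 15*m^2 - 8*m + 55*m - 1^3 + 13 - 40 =-28*a - 15*m^2 + m*(35*a + 47) - 28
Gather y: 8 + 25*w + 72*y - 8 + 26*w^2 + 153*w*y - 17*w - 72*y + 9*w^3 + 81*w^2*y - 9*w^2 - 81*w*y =9*w^3 + 17*w^2 + 8*w + y*(81*w^2 + 72*w)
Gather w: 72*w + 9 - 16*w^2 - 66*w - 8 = -16*w^2 + 6*w + 1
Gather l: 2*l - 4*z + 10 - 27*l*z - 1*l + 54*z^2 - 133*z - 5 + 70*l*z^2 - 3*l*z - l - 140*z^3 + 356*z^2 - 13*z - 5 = l*(70*z^2 - 30*z) - 140*z^3 + 410*z^2 - 150*z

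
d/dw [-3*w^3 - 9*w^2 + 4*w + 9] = -9*w^2 - 18*w + 4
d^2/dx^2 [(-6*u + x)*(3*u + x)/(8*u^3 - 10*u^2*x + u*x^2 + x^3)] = 2*(-1832*u^6 + 1044*u^5*x + 606*u^4*x^2 - 223*u^3*x^3 - 87*u^2*x^4 - 9*u*x^5 + x^6)/(512*u^9 - 1920*u^8*x + 2592*u^7*x^2 - 1288*u^6*x^3 - 156*u^5*x^4 + 318*u^4*x^5 - 35*u^3*x^6 - 27*u^2*x^7 + 3*u*x^8 + x^9)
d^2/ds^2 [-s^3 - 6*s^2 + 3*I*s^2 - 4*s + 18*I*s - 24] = -6*s - 12 + 6*I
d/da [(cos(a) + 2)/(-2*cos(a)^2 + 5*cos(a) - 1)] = (-8*cos(a) - cos(2*a) + 10)*sin(a)/(-5*cos(a) + cos(2*a) + 2)^2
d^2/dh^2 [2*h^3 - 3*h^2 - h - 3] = 12*h - 6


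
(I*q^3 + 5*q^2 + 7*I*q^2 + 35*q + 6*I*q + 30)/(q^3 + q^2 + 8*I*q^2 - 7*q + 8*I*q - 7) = (I*q^2 + q*(5 + 6*I) + 30)/(q^2 + 8*I*q - 7)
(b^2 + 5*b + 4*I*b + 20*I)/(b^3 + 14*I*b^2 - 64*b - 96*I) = (b + 5)/(b^2 + 10*I*b - 24)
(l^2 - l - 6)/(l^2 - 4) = (l - 3)/(l - 2)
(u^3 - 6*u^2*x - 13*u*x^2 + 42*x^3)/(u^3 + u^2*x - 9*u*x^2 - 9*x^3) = (-u^2 + 9*u*x - 14*x^2)/(-u^2 + 2*u*x + 3*x^2)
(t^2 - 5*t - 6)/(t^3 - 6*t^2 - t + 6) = 1/(t - 1)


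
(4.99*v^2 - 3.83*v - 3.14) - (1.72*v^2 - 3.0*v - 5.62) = 3.27*v^2 - 0.83*v + 2.48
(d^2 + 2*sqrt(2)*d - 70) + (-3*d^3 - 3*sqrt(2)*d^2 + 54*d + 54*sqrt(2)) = -3*d^3 - 3*sqrt(2)*d^2 + d^2 + 2*sqrt(2)*d + 54*d - 70 + 54*sqrt(2)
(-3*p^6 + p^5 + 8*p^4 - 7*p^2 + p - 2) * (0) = 0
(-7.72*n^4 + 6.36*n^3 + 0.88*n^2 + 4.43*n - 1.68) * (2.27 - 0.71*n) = 5.4812*n^5 - 22.04*n^4 + 13.8124*n^3 - 1.1477*n^2 + 11.2489*n - 3.8136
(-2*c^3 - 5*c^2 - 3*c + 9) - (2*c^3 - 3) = -4*c^3 - 5*c^2 - 3*c + 12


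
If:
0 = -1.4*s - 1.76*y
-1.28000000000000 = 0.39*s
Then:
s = -3.28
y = 2.61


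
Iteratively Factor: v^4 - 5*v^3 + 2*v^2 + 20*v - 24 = (v - 3)*(v^3 - 2*v^2 - 4*v + 8) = (v - 3)*(v + 2)*(v^2 - 4*v + 4) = (v - 3)*(v - 2)*(v + 2)*(v - 2)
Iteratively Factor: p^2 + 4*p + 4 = (p + 2)*(p + 2)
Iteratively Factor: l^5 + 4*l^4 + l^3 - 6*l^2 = (l + 3)*(l^4 + l^3 - 2*l^2) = l*(l + 3)*(l^3 + l^2 - 2*l) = l*(l + 2)*(l + 3)*(l^2 - l) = l*(l - 1)*(l + 2)*(l + 3)*(l)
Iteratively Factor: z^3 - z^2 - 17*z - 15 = (z + 1)*(z^2 - 2*z - 15) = (z - 5)*(z + 1)*(z + 3)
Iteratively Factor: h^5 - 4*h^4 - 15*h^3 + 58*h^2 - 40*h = (h)*(h^4 - 4*h^3 - 15*h^2 + 58*h - 40) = h*(h - 2)*(h^3 - 2*h^2 - 19*h + 20) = h*(h - 2)*(h + 4)*(h^2 - 6*h + 5) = h*(h - 5)*(h - 2)*(h + 4)*(h - 1)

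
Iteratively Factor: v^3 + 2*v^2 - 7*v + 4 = (v - 1)*(v^2 + 3*v - 4) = (v - 1)^2*(v + 4)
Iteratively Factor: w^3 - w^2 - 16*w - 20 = (w - 5)*(w^2 + 4*w + 4) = (w - 5)*(w + 2)*(w + 2)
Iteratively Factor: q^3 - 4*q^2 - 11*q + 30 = (q - 2)*(q^2 - 2*q - 15) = (q - 5)*(q - 2)*(q + 3)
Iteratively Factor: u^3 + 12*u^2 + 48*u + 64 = (u + 4)*(u^2 + 8*u + 16) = (u + 4)^2*(u + 4)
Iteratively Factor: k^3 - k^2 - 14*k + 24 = (k - 2)*(k^2 + k - 12) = (k - 3)*(k - 2)*(k + 4)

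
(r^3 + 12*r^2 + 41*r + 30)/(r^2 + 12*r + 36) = (r^2 + 6*r + 5)/(r + 6)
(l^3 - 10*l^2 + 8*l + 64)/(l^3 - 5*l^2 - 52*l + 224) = (l + 2)/(l + 7)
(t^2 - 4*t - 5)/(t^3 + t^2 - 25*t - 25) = 1/(t + 5)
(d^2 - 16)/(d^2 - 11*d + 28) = (d + 4)/(d - 7)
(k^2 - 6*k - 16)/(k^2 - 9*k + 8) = (k + 2)/(k - 1)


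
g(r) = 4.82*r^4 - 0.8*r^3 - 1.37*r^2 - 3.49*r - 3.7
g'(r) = 19.28*r^3 - 2.4*r^2 - 2.74*r - 3.49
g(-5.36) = 4077.22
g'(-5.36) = -3026.69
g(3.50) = 656.30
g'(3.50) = 784.15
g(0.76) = -5.89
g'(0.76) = 1.50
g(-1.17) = 8.82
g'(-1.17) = -34.45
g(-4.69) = 2397.12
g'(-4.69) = -2032.39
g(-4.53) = 2088.10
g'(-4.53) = -1832.59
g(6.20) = 6853.53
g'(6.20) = 4482.23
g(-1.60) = 33.24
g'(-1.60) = -84.22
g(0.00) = -3.70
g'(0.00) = -3.49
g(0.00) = -3.70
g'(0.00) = -3.49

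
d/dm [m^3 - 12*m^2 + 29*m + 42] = 3*m^2 - 24*m + 29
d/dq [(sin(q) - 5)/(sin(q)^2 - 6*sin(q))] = (-cos(q) + 10/tan(q) - 30*cos(q)/sin(q)^2)/(sin(q) - 6)^2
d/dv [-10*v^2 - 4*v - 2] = -20*v - 4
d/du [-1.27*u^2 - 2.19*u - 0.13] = -2.54*u - 2.19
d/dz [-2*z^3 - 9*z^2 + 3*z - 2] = -6*z^2 - 18*z + 3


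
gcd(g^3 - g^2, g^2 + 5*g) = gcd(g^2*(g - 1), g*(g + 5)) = g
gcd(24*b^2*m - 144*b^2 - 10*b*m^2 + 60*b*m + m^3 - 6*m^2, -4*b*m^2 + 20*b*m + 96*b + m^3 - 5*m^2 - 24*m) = 4*b - m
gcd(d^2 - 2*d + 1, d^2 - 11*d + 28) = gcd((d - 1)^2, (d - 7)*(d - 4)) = 1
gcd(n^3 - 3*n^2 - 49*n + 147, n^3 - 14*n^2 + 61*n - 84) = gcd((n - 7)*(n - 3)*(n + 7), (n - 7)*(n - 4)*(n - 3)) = n^2 - 10*n + 21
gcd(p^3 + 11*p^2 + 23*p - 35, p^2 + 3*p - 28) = p + 7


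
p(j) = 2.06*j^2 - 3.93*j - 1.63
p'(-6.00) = -28.65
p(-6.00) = 96.11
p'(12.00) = 45.51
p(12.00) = 247.85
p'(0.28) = -2.78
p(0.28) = -2.57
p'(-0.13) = -4.47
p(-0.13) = -1.08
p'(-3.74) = -19.34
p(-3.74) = 41.88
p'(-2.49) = -14.19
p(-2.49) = 20.93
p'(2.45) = 6.16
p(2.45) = 1.11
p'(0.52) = -1.79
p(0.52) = -3.12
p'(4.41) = 14.24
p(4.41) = 21.10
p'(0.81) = -0.59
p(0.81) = -3.46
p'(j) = 4.12*j - 3.93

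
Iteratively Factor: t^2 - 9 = (t - 3)*(t + 3)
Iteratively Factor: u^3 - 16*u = (u)*(u^2 - 16) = u*(u - 4)*(u + 4)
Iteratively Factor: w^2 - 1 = (w - 1)*(w + 1)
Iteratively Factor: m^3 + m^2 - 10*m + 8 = (m - 2)*(m^2 + 3*m - 4) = (m - 2)*(m - 1)*(m + 4)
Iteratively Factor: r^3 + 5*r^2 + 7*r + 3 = (r + 3)*(r^2 + 2*r + 1) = (r + 1)*(r + 3)*(r + 1)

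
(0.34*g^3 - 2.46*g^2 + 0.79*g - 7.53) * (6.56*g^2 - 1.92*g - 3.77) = 2.2304*g^5 - 16.7904*g^4 + 8.6238*g^3 - 41.6394*g^2 + 11.4793*g + 28.3881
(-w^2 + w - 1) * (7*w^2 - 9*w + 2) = -7*w^4 + 16*w^3 - 18*w^2 + 11*w - 2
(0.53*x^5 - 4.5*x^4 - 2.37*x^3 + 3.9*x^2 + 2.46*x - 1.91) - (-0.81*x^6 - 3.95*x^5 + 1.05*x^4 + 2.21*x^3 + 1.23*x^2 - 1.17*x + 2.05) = 0.81*x^6 + 4.48*x^5 - 5.55*x^4 - 4.58*x^3 + 2.67*x^2 + 3.63*x - 3.96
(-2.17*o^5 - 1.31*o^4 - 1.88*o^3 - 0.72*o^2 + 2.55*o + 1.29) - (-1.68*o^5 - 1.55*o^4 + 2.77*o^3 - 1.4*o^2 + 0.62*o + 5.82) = -0.49*o^5 + 0.24*o^4 - 4.65*o^3 + 0.68*o^2 + 1.93*o - 4.53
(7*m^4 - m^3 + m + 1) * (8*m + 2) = 56*m^5 + 6*m^4 - 2*m^3 + 8*m^2 + 10*m + 2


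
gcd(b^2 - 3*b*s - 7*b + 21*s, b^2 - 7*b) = b - 7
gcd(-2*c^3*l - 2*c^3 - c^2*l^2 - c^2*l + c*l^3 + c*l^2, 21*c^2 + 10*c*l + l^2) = 1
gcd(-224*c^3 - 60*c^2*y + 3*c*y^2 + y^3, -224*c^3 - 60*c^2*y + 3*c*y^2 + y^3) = -224*c^3 - 60*c^2*y + 3*c*y^2 + y^3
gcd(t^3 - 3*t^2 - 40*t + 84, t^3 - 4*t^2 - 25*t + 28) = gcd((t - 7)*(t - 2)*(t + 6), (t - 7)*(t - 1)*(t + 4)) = t - 7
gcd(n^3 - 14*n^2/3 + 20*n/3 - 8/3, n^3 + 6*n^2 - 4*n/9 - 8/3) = n - 2/3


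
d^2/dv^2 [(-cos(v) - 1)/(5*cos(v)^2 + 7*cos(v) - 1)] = 2*(225*(1 - cos(2*v))^2*cos(v) + 65*(1 - cos(2*v))^2 - 723*cos(v) + 112*cos(2*v) + 285*cos(3*v) - 50*cos(5*v) - 636)/(14*cos(v) + 5*cos(2*v) + 3)^3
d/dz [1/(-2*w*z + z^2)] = 2*(w - z)/(z^2*(2*w - z)^2)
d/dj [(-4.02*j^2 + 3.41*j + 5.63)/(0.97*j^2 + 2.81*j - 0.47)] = (-14.6039*j^2 - 7.1434*j - 17.423)/(0.9409*j^4 + 5.4514*j^3 + 6.9843*j^2 - 2.6414*j + 0.2209)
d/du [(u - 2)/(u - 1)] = (u - 1)^(-2)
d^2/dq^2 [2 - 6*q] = 0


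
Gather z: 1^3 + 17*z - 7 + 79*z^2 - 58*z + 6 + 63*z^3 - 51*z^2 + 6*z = 63*z^3 + 28*z^2 - 35*z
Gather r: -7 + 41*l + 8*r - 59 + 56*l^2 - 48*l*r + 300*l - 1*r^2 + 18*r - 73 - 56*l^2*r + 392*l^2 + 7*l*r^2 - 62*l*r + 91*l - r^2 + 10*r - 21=448*l^2 + 432*l + r^2*(7*l - 2) + r*(-56*l^2 - 110*l + 36) - 160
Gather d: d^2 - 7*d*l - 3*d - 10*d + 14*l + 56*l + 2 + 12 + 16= d^2 + d*(-7*l - 13) + 70*l + 30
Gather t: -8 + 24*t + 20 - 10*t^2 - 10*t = -10*t^2 + 14*t + 12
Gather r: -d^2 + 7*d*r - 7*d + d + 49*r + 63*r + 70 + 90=-d^2 - 6*d + r*(7*d + 112) + 160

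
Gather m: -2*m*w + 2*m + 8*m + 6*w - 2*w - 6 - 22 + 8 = m*(10 - 2*w) + 4*w - 20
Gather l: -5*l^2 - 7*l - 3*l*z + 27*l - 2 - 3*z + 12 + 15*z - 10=-5*l^2 + l*(20 - 3*z) + 12*z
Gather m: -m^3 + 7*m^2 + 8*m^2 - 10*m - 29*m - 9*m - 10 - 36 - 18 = -m^3 + 15*m^2 - 48*m - 64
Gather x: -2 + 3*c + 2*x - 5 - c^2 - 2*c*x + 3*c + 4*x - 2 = -c^2 + 6*c + x*(6 - 2*c) - 9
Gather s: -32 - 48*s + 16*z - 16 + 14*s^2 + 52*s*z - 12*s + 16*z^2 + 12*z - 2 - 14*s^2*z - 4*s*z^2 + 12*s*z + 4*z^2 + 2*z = s^2*(14 - 14*z) + s*(-4*z^2 + 64*z - 60) + 20*z^2 + 30*z - 50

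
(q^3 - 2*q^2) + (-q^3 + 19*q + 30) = -2*q^2 + 19*q + 30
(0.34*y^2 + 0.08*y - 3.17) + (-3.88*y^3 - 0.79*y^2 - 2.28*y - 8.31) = -3.88*y^3 - 0.45*y^2 - 2.2*y - 11.48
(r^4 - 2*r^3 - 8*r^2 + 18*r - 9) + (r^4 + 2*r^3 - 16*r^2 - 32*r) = 2*r^4 - 24*r^2 - 14*r - 9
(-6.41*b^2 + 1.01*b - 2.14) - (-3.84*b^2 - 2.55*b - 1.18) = -2.57*b^2 + 3.56*b - 0.96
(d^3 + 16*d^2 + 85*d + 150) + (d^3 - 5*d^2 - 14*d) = 2*d^3 + 11*d^2 + 71*d + 150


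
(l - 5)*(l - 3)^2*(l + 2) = l^4 - 9*l^3 + 17*l^2 + 33*l - 90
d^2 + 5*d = d*(d + 5)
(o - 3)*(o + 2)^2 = o^3 + o^2 - 8*o - 12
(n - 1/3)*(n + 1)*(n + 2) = n^3 + 8*n^2/3 + n - 2/3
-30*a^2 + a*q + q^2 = (-5*a + q)*(6*a + q)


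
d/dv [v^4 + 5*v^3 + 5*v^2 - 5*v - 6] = 4*v^3 + 15*v^2 + 10*v - 5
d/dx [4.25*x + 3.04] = 4.25000000000000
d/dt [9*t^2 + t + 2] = 18*t + 1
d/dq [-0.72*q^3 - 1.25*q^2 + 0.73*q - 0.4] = -2.16*q^2 - 2.5*q + 0.73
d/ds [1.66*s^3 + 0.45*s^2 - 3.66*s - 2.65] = 4.98*s^2 + 0.9*s - 3.66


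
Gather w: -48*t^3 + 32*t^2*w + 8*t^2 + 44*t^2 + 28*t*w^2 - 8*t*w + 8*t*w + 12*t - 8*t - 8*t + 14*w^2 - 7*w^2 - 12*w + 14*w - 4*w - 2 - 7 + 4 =-48*t^3 + 52*t^2 - 4*t + w^2*(28*t + 7) + w*(32*t^2 - 2) - 5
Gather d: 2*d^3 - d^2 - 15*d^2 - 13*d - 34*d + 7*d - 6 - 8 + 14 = 2*d^3 - 16*d^2 - 40*d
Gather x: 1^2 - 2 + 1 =0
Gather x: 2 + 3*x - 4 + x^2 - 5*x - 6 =x^2 - 2*x - 8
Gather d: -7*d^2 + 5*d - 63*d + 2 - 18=-7*d^2 - 58*d - 16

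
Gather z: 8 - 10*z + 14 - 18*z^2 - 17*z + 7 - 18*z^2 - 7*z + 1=-36*z^2 - 34*z + 30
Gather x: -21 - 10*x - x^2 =-x^2 - 10*x - 21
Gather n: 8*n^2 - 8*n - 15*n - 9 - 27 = 8*n^2 - 23*n - 36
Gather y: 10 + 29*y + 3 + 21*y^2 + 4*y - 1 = 21*y^2 + 33*y + 12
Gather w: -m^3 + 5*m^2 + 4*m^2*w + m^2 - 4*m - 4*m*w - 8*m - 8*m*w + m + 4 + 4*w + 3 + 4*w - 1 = -m^3 + 6*m^2 - 11*m + w*(4*m^2 - 12*m + 8) + 6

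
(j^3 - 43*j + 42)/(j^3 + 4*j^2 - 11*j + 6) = (j^2 + j - 42)/(j^2 + 5*j - 6)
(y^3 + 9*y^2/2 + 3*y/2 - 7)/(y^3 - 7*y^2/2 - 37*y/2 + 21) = (y + 2)/(y - 6)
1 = 1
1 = 1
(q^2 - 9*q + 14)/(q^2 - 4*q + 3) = (q^2 - 9*q + 14)/(q^2 - 4*q + 3)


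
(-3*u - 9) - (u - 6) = -4*u - 3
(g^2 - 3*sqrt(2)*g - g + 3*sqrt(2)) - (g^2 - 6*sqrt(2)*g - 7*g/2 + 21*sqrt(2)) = 5*g/2 + 3*sqrt(2)*g - 18*sqrt(2)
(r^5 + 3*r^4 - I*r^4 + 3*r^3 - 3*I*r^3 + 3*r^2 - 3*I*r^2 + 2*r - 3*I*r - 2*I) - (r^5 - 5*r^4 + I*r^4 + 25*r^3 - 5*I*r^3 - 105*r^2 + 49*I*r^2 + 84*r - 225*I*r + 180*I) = 8*r^4 - 2*I*r^4 - 22*r^3 + 2*I*r^3 + 108*r^2 - 52*I*r^2 - 82*r + 222*I*r - 182*I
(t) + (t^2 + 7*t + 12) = t^2 + 8*t + 12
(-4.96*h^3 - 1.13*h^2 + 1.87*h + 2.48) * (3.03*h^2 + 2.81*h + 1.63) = -15.0288*h^5 - 17.3615*h^4 - 5.594*h^3 + 10.9272*h^2 + 10.0169*h + 4.0424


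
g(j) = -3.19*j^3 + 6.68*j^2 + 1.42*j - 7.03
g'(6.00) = -262.94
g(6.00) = -447.07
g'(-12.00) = -1536.98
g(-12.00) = 6450.17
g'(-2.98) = -123.38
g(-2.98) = 132.48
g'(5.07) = -176.84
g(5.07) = -243.85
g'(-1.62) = -45.34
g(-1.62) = 21.76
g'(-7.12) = -578.85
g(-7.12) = 1472.91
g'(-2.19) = -73.74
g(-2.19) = 55.40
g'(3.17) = -52.40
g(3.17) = -37.02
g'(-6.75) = -524.79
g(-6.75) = 1268.82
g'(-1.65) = -46.68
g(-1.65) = 23.14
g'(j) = -9.57*j^2 + 13.36*j + 1.42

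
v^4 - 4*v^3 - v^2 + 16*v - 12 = (v - 3)*(v - 2)*(v - 1)*(v + 2)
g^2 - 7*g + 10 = (g - 5)*(g - 2)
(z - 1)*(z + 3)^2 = z^3 + 5*z^2 + 3*z - 9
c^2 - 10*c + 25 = (c - 5)^2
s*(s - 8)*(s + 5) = s^3 - 3*s^2 - 40*s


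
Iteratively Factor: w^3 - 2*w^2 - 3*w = (w)*(w^2 - 2*w - 3) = w*(w + 1)*(w - 3)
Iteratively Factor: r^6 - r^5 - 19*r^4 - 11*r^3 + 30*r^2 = (r)*(r^5 - r^4 - 19*r^3 - 11*r^2 + 30*r) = r*(r - 1)*(r^4 - 19*r^2 - 30*r) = r^2*(r - 1)*(r^3 - 19*r - 30) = r^2*(r - 1)*(r + 3)*(r^2 - 3*r - 10) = r^2*(r - 1)*(r + 2)*(r + 3)*(r - 5)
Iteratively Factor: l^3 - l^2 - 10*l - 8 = (l + 2)*(l^2 - 3*l - 4) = (l - 4)*(l + 2)*(l + 1)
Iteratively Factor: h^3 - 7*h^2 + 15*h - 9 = (h - 1)*(h^2 - 6*h + 9) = (h - 3)*(h - 1)*(h - 3)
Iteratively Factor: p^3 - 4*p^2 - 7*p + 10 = (p - 1)*(p^2 - 3*p - 10) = (p - 5)*(p - 1)*(p + 2)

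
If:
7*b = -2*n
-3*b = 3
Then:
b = -1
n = 7/2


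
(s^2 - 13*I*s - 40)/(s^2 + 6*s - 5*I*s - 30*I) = (s - 8*I)/(s + 6)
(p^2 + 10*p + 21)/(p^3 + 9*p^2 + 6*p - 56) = (p + 3)/(p^2 + 2*p - 8)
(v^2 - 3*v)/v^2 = (v - 3)/v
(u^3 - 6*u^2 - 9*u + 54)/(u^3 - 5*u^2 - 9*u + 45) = (u - 6)/(u - 5)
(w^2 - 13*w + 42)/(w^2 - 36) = (w - 7)/(w + 6)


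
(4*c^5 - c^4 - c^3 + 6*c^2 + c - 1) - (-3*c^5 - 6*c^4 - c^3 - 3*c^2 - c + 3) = 7*c^5 + 5*c^4 + 9*c^2 + 2*c - 4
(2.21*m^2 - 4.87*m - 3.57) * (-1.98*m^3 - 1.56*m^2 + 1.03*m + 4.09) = -4.3758*m^5 + 6.195*m^4 + 16.9421*m^3 + 9.592*m^2 - 23.5954*m - 14.6013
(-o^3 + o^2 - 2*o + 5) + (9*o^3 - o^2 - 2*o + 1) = 8*o^3 - 4*o + 6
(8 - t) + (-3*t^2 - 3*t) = -3*t^2 - 4*t + 8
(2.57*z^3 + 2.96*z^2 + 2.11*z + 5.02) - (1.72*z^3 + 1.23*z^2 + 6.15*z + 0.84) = 0.85*z^3 + 1.73*z^2 - 4.04*z + 4.18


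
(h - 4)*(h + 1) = h^2 - 3*h - 4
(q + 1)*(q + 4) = q^2 + 5*q + 4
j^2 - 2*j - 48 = (j - 8)*(j + 6)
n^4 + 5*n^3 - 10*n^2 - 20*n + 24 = (n - 2)*(n - 1)*(n + 2)*(n + 6)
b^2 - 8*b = b*(b - 8)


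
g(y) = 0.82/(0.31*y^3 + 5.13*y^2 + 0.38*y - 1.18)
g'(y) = 0.82*(-0.93*y^2 - 10.26*y - 0.38)/(0.31*y^3 + 5.13*y^2 + 0.38*y - 1.18)^2 = (-0.7626*y^2 - 8.4132*y - 0.3116)/(0.31*y^3 + 5.13*y^2 + 0.38*y - 1.18)^2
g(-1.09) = 0.20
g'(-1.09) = 0.47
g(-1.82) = 0.06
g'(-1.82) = 0.07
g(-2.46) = 0.03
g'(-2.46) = 0.03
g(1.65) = 0.06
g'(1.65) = -0.07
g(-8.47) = 0.00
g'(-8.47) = 0.00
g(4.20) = 0.01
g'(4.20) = -0.00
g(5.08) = 0.00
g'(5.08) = -0.00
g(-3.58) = 0.02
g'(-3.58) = 0.01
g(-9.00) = 0.00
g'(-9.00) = 0.00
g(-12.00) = 0.00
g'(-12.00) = -0.00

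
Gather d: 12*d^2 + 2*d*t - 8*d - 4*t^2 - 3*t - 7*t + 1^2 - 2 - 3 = 12*d^2 + d*(2*t - 8) - 4*t^2 - 10*t - 4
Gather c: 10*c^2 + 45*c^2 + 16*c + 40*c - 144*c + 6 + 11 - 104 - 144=55*c^2 - 88*c - 231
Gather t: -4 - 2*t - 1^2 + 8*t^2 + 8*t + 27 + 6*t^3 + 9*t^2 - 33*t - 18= 6*t^3 + 17*t^2 - 27*t + 4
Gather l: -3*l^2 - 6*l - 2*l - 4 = -3*l^2 - 8*l - 4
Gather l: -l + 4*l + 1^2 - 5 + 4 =3*l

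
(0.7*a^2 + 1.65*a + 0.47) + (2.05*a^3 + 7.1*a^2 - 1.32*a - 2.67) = 2.05*a^3 + 7.8*a^2 + 0.33*a - 2.2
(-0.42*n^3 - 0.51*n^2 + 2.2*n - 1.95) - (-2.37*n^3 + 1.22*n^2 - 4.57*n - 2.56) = 1.95*n^3 - 1.73*n^2 + 6.77*n + 0.61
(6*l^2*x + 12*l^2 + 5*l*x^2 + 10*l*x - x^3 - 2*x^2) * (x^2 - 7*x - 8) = 6*l^2*x^3 - 30*l^2*x^2 - 132*l^2*x - 96*l^2 + 5*l*x^4 - 25*l*x^3 - 110*l*x^2 - 80*l*x - x^5 + 5*x^4 + 22*x^3 + 16*x^2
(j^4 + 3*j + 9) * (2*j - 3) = 2*j^5 - 3*j^4 + 6*j^2 + 9*j - 27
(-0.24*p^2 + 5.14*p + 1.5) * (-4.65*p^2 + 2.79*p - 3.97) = 1.116*p^4 - 24.5706*p^3 + 8.3184*p^2 - 16.2208*p - 5.955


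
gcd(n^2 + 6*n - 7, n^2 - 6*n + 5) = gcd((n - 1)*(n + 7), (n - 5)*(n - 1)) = n - 1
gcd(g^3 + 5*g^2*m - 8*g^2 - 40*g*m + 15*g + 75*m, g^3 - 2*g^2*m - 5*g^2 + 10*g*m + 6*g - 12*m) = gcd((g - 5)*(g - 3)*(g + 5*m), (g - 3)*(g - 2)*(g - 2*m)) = g - 3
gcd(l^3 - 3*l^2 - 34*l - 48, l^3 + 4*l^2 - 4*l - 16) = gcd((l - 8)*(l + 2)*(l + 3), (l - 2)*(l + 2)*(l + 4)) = l + 2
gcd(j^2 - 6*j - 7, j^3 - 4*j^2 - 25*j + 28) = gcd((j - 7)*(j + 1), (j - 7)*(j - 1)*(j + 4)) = j - 7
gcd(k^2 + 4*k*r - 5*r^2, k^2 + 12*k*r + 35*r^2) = k + 5*r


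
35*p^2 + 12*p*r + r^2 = (5*p + r)*(7*p + r)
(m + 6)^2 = m^2 + 12*m + 36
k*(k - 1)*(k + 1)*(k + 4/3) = k^4 + 4*k^3/3 - k^2 - 4*k/3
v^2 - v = v*(v - 1)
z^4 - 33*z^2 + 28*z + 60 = (z - 5)*(z - 2)*(z + 1)*(z + 6)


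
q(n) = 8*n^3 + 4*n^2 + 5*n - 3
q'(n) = 24*n^2 + 8*n + 5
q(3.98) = 584.62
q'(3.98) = 417.01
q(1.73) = 59.04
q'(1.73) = 90.67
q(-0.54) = -5.79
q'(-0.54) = 7.68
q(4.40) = 777.91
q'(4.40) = 504.84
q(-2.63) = -134.01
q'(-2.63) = 149.97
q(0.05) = -2.74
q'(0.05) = 5.46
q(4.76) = 974.23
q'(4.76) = 586.86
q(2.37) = 137.81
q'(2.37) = 158.77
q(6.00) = 1899.00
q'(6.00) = 917.00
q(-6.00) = -1617.00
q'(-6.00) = 821.00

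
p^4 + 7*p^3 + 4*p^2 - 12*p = p*(p - 1)*(p + 2)*(p + 6)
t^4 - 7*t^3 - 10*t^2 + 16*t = t*(t - 8)*(t - 1)*(t + 2)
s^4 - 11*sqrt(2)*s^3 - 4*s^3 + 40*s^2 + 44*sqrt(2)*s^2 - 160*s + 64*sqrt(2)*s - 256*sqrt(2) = (s - 4)*(s - 8*sqrt(2))*(s - 4*sqrt(2))*(s + sqrt(2))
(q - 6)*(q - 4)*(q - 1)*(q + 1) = q^4 - 10*q^3 + 23*q^2 + 10*q - 24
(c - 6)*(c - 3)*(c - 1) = c^3 - 10*c^2 + 27*c - 18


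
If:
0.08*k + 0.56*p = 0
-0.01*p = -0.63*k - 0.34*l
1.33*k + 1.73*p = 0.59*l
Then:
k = 0.00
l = 0.00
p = 0.00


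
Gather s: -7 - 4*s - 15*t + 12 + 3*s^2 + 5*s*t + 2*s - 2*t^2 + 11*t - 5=3*s^2 + s*(5*t - 2) - 2*t^2 - 4*t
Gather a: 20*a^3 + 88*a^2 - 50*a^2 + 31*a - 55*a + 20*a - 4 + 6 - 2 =20*a^3 + 38*a^2 - 4*a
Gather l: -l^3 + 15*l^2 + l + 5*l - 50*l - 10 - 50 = -l^3 + 15*l^2 - 44*l - 60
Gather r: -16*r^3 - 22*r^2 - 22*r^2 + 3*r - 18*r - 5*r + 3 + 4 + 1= -16*r^3 - 44*r^2 - 20*r + 8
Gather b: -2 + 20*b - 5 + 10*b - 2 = 30*b - 9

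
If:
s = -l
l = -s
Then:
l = -s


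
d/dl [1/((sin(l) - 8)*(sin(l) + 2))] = 2*(3 - sin(l))*cos(l)/((sin(l) - 8)^2*(sin(l) + 2)^2)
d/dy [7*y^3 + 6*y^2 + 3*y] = 21*y^2 + 12*y + 3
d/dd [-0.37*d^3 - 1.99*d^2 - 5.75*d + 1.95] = -1.11*d^2 - 3.98*d - 5.75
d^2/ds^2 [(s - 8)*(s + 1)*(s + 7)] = 6*s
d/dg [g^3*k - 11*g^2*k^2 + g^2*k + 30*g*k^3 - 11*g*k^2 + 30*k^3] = k*(3*g^2 - 22*g*k + 2*g + 30*k^2 - 11*k)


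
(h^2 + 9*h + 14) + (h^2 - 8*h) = 2*h^2 + h + 14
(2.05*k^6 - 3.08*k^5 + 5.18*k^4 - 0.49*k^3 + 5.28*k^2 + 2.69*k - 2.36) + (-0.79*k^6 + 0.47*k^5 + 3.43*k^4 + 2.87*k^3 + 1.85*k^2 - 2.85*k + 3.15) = 1.26*k^6 - 2.61*k^5 + 8.61*k^4 + 2.38*k^3 + 7.13*k^2 - 0.16*k + 0.79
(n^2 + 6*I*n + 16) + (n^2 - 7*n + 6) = 2*n^2 - 7*n + 6*I*n + 22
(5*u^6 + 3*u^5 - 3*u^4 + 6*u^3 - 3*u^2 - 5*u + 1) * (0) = 0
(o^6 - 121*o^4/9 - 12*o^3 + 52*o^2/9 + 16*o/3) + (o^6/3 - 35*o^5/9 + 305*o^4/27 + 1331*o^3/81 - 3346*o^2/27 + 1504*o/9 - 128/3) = 4*o^6/3 - 35*o^5/9 - 58*o^4/27 + 359*o^3/81 - 3190*o^2/27 + 1552*o/9 - 128/3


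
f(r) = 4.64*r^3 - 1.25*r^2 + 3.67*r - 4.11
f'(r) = 13.92*r^2 - 2.5*r + 3.67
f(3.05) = 127.10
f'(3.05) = 125.54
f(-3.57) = -244.26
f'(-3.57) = 190.00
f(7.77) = 2125.55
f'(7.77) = 824.64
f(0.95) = 2.23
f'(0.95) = 13.86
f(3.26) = 155.33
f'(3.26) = 143.46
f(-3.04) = -157.18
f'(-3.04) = 139.91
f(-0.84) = -10.82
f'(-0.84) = 15.59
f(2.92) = 111.47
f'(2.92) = 115.06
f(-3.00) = -151.65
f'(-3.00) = 136.45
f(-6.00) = -1073.37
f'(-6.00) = 519.79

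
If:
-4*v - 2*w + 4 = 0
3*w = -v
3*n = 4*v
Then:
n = 8/5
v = 6/5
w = -2/5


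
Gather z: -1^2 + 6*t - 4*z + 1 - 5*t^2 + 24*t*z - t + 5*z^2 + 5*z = -5*t^2 + 5*t + 5*z^2 + z*(24*t + 1)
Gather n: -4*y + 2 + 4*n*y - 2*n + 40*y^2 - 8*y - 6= n*(4*y - 2) + 40*y^2 - 12*y - 4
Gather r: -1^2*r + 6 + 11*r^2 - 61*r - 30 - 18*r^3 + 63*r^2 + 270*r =-18*r^3 + 74*r^2 + 208*r - 24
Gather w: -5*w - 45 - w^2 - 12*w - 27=-w^2 - 17*w - 72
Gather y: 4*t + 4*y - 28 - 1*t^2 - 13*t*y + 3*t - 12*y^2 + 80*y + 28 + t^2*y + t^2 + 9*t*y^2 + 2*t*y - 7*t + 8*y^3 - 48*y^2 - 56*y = 8*y^3 + y^2*(9*t - 60) + y*(t^2 - 11*t + 28)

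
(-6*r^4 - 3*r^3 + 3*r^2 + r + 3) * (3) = -18*r^4 - 9*r^3 + 9*r^2 + 3*r + 9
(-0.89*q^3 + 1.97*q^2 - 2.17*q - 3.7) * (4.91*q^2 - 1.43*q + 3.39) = -4.3699*q^5 + 10.9454*q^4 - 16.4889*q^3 - 8.3856*q^2 - 2.0653*q - 12.543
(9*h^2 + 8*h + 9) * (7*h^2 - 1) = 63*h^4 + 56*h^3 + 54*h^2 - 8*h - 9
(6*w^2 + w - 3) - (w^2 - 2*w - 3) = 5*w^2 + 3*w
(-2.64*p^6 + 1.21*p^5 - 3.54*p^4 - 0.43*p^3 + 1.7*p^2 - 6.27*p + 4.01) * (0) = 0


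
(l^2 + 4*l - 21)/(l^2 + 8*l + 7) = (l - 3)/(l + 1)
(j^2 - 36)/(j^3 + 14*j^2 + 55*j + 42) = (j - 6)/(j^2 + 8*j + 7)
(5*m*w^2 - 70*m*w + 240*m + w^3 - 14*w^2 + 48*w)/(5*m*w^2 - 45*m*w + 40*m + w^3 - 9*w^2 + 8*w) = (w - 6)/(w - 1)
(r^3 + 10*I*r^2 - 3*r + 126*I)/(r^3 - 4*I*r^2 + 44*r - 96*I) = (r^2 + 4*I*r + 21)/(r^2 - 10*I*r - 16)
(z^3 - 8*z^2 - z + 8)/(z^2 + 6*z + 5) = (z^2 - 9*z + 8)/(z + 5)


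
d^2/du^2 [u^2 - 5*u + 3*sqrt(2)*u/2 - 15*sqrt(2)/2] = 2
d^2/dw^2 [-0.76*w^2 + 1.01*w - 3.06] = -1.52000000000000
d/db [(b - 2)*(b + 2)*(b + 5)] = 3*b^2 + 10*b - 4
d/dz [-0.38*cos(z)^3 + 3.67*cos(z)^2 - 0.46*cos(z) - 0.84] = (1.14*cos(z)^2 - 7.34*cos(z) + 0.46)*sin(z)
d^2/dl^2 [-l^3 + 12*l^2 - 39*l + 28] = 24 - 6*l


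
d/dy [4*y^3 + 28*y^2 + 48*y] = 12*y^2 + 56*y + 48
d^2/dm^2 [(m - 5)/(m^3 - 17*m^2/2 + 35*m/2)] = 4*(12*m^2 - 42*m + 49)/(m^3*(8*m^3 - 84*m^2 + 294*m - 343))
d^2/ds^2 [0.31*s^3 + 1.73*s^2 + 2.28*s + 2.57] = 1.86*s + 3.46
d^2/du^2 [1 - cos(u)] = cos(u)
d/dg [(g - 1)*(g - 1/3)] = 2*g - 4/3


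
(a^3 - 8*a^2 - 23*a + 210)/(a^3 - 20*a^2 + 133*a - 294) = (a + 5)/(a - 7)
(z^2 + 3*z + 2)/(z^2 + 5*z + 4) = (z + 2)/(z + 4)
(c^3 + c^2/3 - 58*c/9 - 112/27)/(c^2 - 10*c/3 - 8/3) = (c^2 - c/3 - 56/9)/(c - 4)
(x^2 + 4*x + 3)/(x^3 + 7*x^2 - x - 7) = (x + 3)/(x^2 + 6*x - 7)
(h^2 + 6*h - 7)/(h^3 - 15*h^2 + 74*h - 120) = (h^2 + 6*h - 7)/(h^3 - 15*h^2 + 74*h - 120)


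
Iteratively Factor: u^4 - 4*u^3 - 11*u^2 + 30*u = (u)*(u^3 - 4*u^2 - 11*u + 30) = u*(u + 3)*(u^2 - 7*u + 10) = u*(u - 2)*(u + 3)*(u - 5)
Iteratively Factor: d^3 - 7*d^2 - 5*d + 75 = (d - 5)*(d^2 - 2*d - 15) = (d - 5)*(d + 3)*(d - 5)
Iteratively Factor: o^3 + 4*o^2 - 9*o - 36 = (o + 4)*(o^2 - 9) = (o + 3)*(o + 4)*(o - 3)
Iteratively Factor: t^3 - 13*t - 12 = (t + 3)*(t^2 - 3*t - 4) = (t + 1)*(t + 3)*(t - 4)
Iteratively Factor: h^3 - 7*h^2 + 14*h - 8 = (h - 2)*(h^2 - 5*h + 4) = (h - 2)*(h - 1)*(h - 4)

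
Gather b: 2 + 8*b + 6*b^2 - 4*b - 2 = 6*b^2 + 4*b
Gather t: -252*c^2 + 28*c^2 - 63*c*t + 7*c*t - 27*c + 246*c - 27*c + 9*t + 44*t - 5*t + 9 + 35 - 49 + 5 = -224*c^2 + 192*c + t*(48 - 56*c)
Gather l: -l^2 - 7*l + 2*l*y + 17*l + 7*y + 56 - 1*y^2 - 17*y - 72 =-l^2 + l*(2*y + 10) - y^2 - 10*y - 16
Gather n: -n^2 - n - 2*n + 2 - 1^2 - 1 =-n^2 - 3*n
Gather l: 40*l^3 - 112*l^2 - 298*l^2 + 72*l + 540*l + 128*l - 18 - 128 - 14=40*l^3 - 410*l^2 + 740*l - 160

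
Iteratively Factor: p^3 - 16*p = (p - 4)*(p^2 + 4*p) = (p - 4)*(p + 4)*(p)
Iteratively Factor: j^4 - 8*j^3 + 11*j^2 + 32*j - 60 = (j - 5)*(j^3 - 3*j^2 - 4*j + 12) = (j - 5)*(j - 3)*(j^2 - 4) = (j - 5)*(j - 3)*(j - 2)*(j + 2)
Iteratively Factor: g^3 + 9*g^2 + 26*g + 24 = (g + 4)*(g^2 + 5*g + 6) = (g + 3)*(g + 4)*(g + 2)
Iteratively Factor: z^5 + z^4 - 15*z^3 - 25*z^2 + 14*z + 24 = (z + 3)*(z^4 - 2*z^3 - 9*z^2 + 2*z + 8) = (z - 4)*(z + 3)*(z^3 + 2*z^2 - z - 2) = (z - 4)*(z + 2)*(z + 3)*(z^2 - 1) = (z - 4)*(z + 1)*(z + 2)*(z + 3)*(z - 1)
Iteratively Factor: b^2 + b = (b)*(b + 1)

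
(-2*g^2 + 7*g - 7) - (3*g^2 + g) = -5*g^2 + 6*g - 7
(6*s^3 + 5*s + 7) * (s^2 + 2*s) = 6*s^5 + 12*s^4 + 5*s^3 + 17*s^2 + 14*s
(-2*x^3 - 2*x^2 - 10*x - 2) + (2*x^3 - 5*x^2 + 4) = -7*x^2 - 10*x + 2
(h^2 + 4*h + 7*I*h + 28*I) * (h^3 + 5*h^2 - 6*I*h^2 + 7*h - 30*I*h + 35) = h^5 + 9*h^4 + I*h^4 + 69*h^3 + 9*I*h^3 + 441*h^2 + 69*I*h^2 + 980*h + 441*I*h + 980*I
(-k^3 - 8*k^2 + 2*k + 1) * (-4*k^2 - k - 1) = 4*k^5 + 33*k^4 + k^3 + 2*k^2 - 3*k - 1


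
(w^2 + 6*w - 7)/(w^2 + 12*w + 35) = (w - 1)/(w + 5)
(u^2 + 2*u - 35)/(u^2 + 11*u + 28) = (u - 5)/(u + 4)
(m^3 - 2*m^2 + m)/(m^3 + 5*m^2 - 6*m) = (m - 1)/(m + 6)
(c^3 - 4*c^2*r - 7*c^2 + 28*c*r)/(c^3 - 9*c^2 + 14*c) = (c - 4*r)/(c - 2)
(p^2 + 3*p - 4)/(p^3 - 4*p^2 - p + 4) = (p + 4)/(p^2 - 3*p - 4)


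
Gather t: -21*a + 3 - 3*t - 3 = -21*a - 3*t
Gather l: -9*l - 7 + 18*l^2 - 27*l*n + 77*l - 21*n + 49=18*l^2 + l*(68 - 27*n) - 21*n + 42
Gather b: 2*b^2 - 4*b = 2*b^2 - 4*b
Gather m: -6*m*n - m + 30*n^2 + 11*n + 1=m*(-6*n - 1) + 30*n^2 + 11*n + 1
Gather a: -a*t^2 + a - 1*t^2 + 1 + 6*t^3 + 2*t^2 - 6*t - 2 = a*(1 - t^2) + 6*t^3 + t^2 - 6*t - 1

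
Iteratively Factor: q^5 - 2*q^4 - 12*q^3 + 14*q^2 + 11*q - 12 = (q + 3)*(q^4 - 5*q^3 + 3*q^2 + 5*q - 4) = (q + 1)*(q + 3)*(q^3 - 6*q^2 + 9*q - 4) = (q - 4)*(q + 1)*(q + 3)*(q^2 - 2*q + 1) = (q - 4)*(q - 1)*(q + 1)*(q + 3)*(q - 1)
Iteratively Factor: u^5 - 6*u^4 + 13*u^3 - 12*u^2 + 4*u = (u - 1)*(u^4 - 5*u^3 + 8*u^2 - 4*u) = (u - 1)^2*(u^3 - 4*u^2 + 4*u) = (u - 2)*(u - 1)^2*(u^2 - 2*u) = u*(u - 2)*(u - 1)^2*(u - 2)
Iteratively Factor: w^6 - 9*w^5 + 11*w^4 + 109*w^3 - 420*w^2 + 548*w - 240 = (w - 2)*(w^5 - 7*w^4 - 3*w^3 + 103*w^2 - 214*w + 120) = (w - 3)*(w - 2)*(w^4 - 4*w^3 - 15*w^2 + 58*w - 40) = (w - 3)*(w - 2)*(w + 4)*(w^3 - 8*w^2 + 17*w - 10) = (w - 3)*(w - 2)^2*(w + 4)*(w^2 - 6*w + 5) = (w - 5)*(w - 3)*(w - 2)^2*(w + 4)*(w - 1)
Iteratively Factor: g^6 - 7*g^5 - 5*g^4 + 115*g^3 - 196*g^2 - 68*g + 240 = (g - 3)*(g^5 - 4*g^4 - 17*g^3 + 64*g^2 - 4*g - 80) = (g - 3)*(g - 2)*(g^4 - 2*g^3 - 21*g^2 + 22*g + 40) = (g - 3)*(g - 2)*(g + 4)*(g^3 - 6*g^2 + 3*g + 10) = (g - 3)*(g - 2)*(g + 1)*(g + 4)*(g^2 - 7*g + 10) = (g - 5)*(g - 3)*(g - 2)*(g + 1)*(g + 4)*(g - 2)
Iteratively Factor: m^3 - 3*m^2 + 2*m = (m - 2)*(m^2 - m) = m*(m - 2)*(m - 1)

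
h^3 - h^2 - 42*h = h*(h - 7)*(h + 6)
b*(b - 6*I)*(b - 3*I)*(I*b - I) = I*b^4 + 9*b^3 - I*b^3 - 9*b^2 - 18*I*b^2 + 18*I*b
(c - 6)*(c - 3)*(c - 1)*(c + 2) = c^4 - 8*c^3 + 7*c^2 + 36*c - 36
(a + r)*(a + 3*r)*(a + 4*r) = a^3 + 8*a^2*r + 19*a*r^2 + 12*r^3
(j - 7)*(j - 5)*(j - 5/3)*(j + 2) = j^4 - 35*j^3/3 + 83*j^2/3 + 155*j/3 - 350/3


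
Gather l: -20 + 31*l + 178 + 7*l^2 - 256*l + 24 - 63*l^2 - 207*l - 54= -56*l^2 - 432*l + 128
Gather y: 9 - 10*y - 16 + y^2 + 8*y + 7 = y^2 - 2*y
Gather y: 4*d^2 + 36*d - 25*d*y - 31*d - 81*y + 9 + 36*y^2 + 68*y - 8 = 4*d^2 + 5*d + 36*y^2 + y*(-25*d - 13) + 1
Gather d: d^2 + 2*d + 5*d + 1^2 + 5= d^2 + 7*d + 6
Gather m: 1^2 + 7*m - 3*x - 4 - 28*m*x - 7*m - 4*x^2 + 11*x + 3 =-28*m*x - 4*x^2 + 8*x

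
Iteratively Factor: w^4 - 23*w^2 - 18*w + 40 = (w - 5)*(w^3 + 5*w^2 + 2*w - 8) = (w - 5)*(w + 4)*(w^2 + w - 2) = (w - 5)*(w - 1)*(w + 4)*(w + 2)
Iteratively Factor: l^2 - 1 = (l - 1)*(l + 1)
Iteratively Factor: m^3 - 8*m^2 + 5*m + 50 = (m + 2)*(m^2 - 10*m + 25) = (m - 5)*(m + 2)*(m - 5)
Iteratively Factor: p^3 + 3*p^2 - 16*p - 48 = (p + 3)*(p^2 - 16) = (p - 4)*(p + 3)*(p + 4)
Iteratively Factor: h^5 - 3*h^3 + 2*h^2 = (h - 1)*(h^4 + h^3 - 2*h^2) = h*(h - 1)*(h^3 + h^2 - 2*h) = h*(h - 1)*(h + 2)*(h^2 - h) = h*(h - 1)^2*(h + 2)*(h)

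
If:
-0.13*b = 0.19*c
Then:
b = -1.46153846153846*c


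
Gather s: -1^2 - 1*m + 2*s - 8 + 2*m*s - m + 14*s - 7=-2*m + s*(2*m + 16) - 16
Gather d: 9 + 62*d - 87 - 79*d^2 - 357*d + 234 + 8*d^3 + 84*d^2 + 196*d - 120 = 8*d^3 + 5*d^2 - 99*d + 36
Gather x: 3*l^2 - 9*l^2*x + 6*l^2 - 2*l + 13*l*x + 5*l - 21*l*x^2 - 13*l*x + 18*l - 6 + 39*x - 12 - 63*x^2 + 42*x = 9*l^2 + 21*l + x^2*(-21*l - 63) + x*(81 - 9*l^2) - 18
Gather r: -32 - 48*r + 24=-48*r - 8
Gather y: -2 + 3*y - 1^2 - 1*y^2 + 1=-y^2 + 3*y - 2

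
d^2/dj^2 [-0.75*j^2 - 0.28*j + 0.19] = -1.50000000000000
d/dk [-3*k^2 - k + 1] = -6*k - 1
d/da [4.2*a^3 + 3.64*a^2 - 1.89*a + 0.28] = 12.6*a^2 + 7.28*a - 1.89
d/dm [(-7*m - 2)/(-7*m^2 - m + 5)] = (49*m^2 + 7*m - (7*m + 2)*(14*m + 1) - 35)/(7*m^2 + m - 5)^2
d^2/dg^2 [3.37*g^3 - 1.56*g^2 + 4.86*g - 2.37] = 20.22*g - 3.12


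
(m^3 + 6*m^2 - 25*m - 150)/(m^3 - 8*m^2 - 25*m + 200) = (m + 6)/(m - 8)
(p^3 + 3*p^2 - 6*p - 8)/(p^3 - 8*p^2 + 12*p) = (p^2 + 5*p + 4)/(p*(p - 6))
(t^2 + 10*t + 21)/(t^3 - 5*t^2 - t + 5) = (t^2 + 10*t + 21)/(t^3 - 5*t^2 - t + 5)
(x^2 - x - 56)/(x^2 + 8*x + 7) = (x - 8)/(x + 1)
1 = 1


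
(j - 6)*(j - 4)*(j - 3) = j^3 - 13*j^2 + 54*j - 72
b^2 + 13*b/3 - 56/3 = (b - 8/3)*(b + 7)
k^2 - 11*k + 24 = (k - 8)*(k - 3)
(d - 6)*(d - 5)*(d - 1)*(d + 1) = d^4 - 11*d^3 + 29*d^2 + 11*d - 30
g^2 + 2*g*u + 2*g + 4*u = (g + 2)*(g + 2*u)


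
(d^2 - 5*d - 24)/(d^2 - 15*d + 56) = (d + 3)/(d - 7)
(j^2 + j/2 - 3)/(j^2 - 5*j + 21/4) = 2*(j + 2)/(2*j - 7)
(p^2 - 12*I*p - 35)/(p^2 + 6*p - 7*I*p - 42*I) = (p - 5*I)/(p + 6)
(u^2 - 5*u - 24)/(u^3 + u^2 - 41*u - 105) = (u - 8)/(u^2 - 2*u - 35)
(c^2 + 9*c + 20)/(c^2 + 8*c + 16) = (c + 5)/(c + 4)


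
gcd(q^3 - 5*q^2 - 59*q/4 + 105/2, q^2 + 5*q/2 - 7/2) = q + 7/2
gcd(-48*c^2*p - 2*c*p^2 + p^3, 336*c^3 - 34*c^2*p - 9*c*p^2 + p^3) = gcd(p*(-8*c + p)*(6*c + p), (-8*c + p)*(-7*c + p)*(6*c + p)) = -48*c^2 - 2*c*p + p^2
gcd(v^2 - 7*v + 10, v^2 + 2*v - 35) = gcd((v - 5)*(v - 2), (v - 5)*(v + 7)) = v - 5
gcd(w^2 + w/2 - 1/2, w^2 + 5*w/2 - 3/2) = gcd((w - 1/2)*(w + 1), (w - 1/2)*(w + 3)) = w - 1/2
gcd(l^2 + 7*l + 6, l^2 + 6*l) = l + 6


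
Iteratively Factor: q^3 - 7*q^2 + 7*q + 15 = (q - 5)*(q^2 - 2*q - 3) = (q - 5)*(q - 3)*(q + 1)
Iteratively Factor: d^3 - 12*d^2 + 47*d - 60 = (d - 4)*(d^2 - 8*d + 15) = (d - 4)*(d - 3)*(d - 5)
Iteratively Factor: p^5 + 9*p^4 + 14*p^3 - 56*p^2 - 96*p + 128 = (p - 1)*(p^4 + 10*p^3 + 24*p^2 - 32*p - 128) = (p - 2)*(p - 1)*(p^3 + 12*p^2 + 48*p + 64) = (p - 2)*(p - 1)*(p + 4)*(p^2 + 8*p + 16) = (p - 2)*(p - 1)*(p + 4)^2*(p + 4)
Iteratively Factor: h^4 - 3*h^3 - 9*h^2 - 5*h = (h + 1)*(h^3 - 4*h^2 - 5*h) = h*(h + 1)*(h^2 - 4*h - 5) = h*(h - 5)*(h + 1)*(h + 1)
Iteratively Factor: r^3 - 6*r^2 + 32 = (r + 2)*(r^2 - 8*r + 16) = (r - 4)*(r + 2)*(r - 4)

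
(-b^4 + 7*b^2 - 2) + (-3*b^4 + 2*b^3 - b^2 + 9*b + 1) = -4*b^4 + 2*b^3 + 6*b^2 + 9*b - 1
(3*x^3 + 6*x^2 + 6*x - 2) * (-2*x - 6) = -6*x^4 - 30*x^3 - 48*x^2 - 32*x + 12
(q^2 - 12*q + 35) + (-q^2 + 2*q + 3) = 38 - 10*q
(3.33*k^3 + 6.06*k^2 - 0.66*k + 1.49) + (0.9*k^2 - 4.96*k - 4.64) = 3.33*k^3 + 6.96*k^2 - 5.62*k - 3.15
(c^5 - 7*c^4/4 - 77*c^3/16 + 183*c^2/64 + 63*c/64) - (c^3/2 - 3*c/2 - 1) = c^5 - 7*c^4/4 - 85*c^3/16 + 183*c^2/64 + 159*c/64 + 1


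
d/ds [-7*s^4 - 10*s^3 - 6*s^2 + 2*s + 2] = -28*s^3 - 30*s^2 - 12*s + 2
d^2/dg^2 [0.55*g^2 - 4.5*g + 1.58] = 1.10000000000000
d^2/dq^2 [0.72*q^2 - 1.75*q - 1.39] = 1.44000000000000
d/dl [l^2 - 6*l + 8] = 2*l - 6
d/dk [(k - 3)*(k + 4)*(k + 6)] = 3*k^2 + 14*k - 6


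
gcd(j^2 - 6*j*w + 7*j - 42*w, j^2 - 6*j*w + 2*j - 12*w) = -j + 6*w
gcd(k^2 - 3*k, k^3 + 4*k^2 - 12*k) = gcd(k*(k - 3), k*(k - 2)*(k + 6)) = k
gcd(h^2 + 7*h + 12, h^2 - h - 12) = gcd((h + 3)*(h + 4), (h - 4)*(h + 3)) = h + 3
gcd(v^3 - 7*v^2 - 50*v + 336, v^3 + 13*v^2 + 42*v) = v + 7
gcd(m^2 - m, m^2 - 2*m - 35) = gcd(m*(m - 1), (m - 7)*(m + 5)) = 1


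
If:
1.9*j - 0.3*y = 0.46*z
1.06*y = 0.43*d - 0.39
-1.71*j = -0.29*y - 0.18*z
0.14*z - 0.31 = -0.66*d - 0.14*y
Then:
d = 0.51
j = -0.03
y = -0.16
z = -0.01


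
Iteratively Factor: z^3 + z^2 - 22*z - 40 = (z + 4)*(z^2 - 3*z - 10) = (z + 2)*(z + 4)*(z - 5)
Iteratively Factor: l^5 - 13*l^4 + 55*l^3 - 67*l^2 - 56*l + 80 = (l - 5)*(l^4 - 8*l^3 + 15*l^2 + 8*l - 16) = (l - 5)*(l + 1)*(l^3 - 9*l^2 + 24*l - 16) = (l - 5)*(l - 4)*(l + 1)*(l^2 - 5*l + 4) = (l - 5)*(l - 4)^2*(l + 1)*(l - 1)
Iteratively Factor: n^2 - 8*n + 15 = (n - 3)*(n - 5)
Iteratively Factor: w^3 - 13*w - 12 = (w + 3)*(w^2 - 3*w - 4) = (w + 1)*(w + 3)*(w - 4)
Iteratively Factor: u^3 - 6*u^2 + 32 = (u + 2)*(u^2 - 8*u + 16) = (u - 4)*(u + 2)*(u - 4)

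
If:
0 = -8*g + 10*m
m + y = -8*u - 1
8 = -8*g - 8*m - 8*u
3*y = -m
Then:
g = -105/208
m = -21/52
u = -19/208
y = 7/52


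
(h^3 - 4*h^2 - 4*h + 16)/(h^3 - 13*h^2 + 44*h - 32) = (h^2 - 4)/(h^2 - 9*h + 8)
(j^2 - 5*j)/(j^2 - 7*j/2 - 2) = 2*j*(5 - j)/(-2*j^2 + 7*j + 4)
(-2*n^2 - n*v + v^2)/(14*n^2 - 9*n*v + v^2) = (n + v)/(-7*n + v)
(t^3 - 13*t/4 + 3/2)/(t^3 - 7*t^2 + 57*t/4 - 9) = (2*t^2 + 3*t - 2)/(2*t^2 - 11*t + 12)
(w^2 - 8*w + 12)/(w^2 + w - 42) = (w - 2)/(w + 7)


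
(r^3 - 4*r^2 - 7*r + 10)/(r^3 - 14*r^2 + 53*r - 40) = (r + 2)/(r - 8)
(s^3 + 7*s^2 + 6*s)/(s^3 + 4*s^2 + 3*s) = (s + 6)/(s + 3)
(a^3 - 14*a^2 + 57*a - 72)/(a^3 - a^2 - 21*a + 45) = (a - 8)/(a + 5)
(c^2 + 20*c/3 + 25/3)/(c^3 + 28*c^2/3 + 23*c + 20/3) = (3*c + 5)/(3*c^2 + 13*c + 4)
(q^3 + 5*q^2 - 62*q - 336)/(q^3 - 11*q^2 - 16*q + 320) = (q^2 + 13*q + 42)/(q^2 - 3*q - 40)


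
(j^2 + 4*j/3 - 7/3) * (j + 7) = j^3 + 25*j^2/3 + 7*j - 49/3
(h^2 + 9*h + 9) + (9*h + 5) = h^2 + 18*h + 14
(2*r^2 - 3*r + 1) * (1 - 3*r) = -6*r^3 + 11*r^2 - 6*r + 1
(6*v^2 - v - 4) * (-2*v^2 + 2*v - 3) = -12*v^4 + 14*v^3 - 12*v^2 - 5*v + 12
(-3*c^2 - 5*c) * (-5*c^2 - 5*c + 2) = 15*c^4 + 40*c^3 + 19*c^2 - 10*c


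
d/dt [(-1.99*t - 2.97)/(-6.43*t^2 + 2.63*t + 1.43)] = (-12.7957*t^2 - 38.1942*t + 4.9654)/(41.3449*t^4 - 33.8218*t^3 - 11.4729*t^2 + 7.5218*t + 2.0449)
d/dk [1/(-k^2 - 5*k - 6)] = (2*k + 5)/(k^2 + 5*k + 6)^2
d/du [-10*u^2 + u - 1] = 1 - 20*u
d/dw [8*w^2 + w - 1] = 16*w + 1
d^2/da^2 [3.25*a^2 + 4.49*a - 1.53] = 6.50000000000000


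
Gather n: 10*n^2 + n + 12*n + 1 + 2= 10*n^2 + 13*n + 3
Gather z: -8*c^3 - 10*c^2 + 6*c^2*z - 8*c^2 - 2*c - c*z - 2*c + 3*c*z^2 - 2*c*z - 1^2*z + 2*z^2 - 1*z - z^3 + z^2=-8*c^3 - 18*c^2 - 4*c - z^3 + z^2*(3*c + 3) + z*(6*c^2 - 3*c - 2)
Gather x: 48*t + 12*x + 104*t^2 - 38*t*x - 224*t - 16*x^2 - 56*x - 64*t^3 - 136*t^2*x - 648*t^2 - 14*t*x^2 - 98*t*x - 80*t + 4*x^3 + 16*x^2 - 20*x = -64*t^3 - 544*t^2 - 14*t*x^2 - 256*t + 4*x^3 + x*(-136*t^2 - 136*t - 64)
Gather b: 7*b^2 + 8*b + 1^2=7*b^2 + 8*b + 1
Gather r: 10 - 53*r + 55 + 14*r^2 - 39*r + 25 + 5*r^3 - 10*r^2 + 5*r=5*r^3 + 4*r^2 - 87*r + 90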